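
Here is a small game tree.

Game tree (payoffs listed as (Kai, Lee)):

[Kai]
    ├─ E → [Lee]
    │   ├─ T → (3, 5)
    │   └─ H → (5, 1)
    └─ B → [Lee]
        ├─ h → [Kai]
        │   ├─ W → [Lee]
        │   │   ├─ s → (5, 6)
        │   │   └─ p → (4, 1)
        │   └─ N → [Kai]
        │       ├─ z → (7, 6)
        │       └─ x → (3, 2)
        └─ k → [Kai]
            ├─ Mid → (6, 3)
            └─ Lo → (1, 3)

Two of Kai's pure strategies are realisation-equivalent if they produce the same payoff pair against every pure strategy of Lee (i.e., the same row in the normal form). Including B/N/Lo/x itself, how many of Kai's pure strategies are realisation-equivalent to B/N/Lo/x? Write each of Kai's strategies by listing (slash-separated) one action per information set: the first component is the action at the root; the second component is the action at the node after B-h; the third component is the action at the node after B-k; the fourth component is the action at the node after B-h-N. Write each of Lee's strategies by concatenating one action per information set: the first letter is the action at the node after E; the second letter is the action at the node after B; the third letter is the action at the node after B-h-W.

Row for B/N/Lo/x (columns Ths, Thp, Tks, Tkp, Hhs, Hhp, Hks, Hkp): (3,2) (3,2) (1,3) (1,3) (3,2) (3,2) (1,3) (1,3).
Every one of Kai's information sets is on the play path for some reply by Lee when Kai follows B/N/Lo/x.
Changing the action at any of them therefore changes at least one column, so only B/N/Lo/x itself gives this row.

1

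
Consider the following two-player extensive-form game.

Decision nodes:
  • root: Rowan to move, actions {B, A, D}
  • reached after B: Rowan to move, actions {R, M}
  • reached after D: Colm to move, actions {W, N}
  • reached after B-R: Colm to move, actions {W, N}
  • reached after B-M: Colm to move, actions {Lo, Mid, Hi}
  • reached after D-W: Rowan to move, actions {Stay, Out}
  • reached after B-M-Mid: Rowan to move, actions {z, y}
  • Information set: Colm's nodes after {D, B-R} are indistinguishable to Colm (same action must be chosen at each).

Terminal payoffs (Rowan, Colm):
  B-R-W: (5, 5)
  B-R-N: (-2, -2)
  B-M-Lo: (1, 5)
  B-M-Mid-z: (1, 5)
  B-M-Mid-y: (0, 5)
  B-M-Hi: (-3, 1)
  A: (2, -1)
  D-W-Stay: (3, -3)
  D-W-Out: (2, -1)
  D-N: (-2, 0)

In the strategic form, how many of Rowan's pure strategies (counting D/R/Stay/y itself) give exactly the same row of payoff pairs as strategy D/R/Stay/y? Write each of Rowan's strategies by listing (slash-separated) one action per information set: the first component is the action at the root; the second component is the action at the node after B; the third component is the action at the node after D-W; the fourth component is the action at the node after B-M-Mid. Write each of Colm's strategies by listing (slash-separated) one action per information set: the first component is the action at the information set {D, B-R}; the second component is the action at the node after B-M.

4

Row for D/R/Stay/y (columns W/Lo, W/Mid, W/Hi, N/Lo, N/Mid, N/Hi): (3,-3) (3,-3) (3,-3) (-2,0) (-2,0) (-2,0).
Under D/R/Stay/y, Rowan's choice at the node after B and at the node after B-M-Mid can never be reached regardless of what Colm does, so varying those choices leaves every outcome unchanged.
Holding the reachable choices fixed and varying the unreachable ones freely already gives 2 × 2 = 4 equivalent strategies.
No other strategy reproduces this row, so those 4 are the full class: D/R/Stay/z, D/R/Stay/y, D/M/Stay/z, D/M/Stay/y.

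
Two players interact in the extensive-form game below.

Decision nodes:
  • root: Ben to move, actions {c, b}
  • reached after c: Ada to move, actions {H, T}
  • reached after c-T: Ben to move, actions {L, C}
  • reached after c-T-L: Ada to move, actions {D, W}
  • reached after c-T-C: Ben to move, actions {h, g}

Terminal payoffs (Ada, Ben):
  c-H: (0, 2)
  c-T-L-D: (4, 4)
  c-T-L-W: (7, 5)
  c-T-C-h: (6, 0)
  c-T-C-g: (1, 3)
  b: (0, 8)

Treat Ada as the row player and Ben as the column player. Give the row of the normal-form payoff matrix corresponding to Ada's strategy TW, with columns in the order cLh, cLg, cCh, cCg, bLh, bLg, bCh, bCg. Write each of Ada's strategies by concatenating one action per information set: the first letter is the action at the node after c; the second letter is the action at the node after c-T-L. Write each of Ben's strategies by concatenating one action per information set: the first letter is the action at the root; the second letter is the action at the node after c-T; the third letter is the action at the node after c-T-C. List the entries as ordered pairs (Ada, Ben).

(7,5) (7,5) (6,0) (1,3) (0,8) (0,8) (0,8) (0,8)

vs cLh: Ben plays c → Ada plays T at [c] → Ben plays L at [c-T] → Ada plays W at [c-T-L] → (7, 5)
vs cLg: Ben plays c → Ada plays T at [c] → Ben plays L at [c-T] → Ada plays W at [c-T-L] → (7, 5)
vs cCh: Ben plays c → Ada plays T at [c] → Ben plays C at [c-T] → Ben plays h at [c-T-C] → (6, 0)
vs cCg: Ben plays c → Ada plays T at [c] → Ben plays C at [c-T] → Ben plays g at [c-T-C] → (1, 3)
vs bLh: Ben plays b → (0, 8)
vs bLg: Ben plays b → (0, 8)
vs bCh: Ben plays b → (0, 8)
vs bCg: Ben plays b → (0, 8)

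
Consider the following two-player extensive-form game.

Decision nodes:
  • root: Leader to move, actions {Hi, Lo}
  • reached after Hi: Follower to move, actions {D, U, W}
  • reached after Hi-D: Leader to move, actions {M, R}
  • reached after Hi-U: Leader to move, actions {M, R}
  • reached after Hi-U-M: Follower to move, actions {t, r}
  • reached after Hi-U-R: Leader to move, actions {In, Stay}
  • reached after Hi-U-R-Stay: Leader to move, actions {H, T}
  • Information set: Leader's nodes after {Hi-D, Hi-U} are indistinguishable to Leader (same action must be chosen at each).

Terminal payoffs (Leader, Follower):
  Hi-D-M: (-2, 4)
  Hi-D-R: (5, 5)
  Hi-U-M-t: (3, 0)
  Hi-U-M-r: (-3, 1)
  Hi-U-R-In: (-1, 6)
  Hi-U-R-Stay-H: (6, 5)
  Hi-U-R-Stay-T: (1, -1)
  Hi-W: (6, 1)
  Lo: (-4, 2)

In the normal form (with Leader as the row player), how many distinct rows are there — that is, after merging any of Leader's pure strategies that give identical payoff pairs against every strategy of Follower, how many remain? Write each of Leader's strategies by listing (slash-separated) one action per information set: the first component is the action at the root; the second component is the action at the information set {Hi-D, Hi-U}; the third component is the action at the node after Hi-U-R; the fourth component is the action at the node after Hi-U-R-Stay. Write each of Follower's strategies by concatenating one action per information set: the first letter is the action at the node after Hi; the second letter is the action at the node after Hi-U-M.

5

Leader has 16 pure strategies: Hi/M/In/H, Hi/M/In/T, Hi/M/Stay/H, Hi/M/Stay/T, Hi/R/In/H, Hi/R/In/T, Hi/R/Stay/H, Hi/R/Stay/T, Lo/M/In/H, Lo/M/In/T, Lo/M/Stay/H, Lo/M/Stay/T, Lo/R/In/H, Lo/R/In/T, Lo/R/Stay/H, Lo/R/Stay/T. Columns: Dt, Dr, Ut, Ur, Wt, Wr.
{Hi/M/In/H, Hi/M/In/T, Hi/M/Stay/H, Hi/M/Stay/T} → row (-2,4) (-2,4) (3,0) (-3,1) (6,1) (6,1)
{Hi/R/In/H, Hi/R/In/T} → row (5,5) (5,5) (-1,6) (-1,6) (6,1) (6,1)
{Hi/R/Stay/H} → row (5,5) (5,5) (6,5) (6,5) (6,1) (6,1)
{Hi/R/Stay/T} → row (5,5) (5,5) (1,-1) (1,-1) (6,1) (6,1)
{Lo/M/In/H, Lo/M/In/T, Lo/M/Stay/H, Lo/M/Stay/T, Lo/R/In/H, Lo/R/In/T, Lo/R/Stay/H, Lo/R/Stay/T} → row (-4,2) (-4,2) (-4,2) (-4,2) (-4,2) (-4,2)
That's 5 distinct rows out of 16 strategies.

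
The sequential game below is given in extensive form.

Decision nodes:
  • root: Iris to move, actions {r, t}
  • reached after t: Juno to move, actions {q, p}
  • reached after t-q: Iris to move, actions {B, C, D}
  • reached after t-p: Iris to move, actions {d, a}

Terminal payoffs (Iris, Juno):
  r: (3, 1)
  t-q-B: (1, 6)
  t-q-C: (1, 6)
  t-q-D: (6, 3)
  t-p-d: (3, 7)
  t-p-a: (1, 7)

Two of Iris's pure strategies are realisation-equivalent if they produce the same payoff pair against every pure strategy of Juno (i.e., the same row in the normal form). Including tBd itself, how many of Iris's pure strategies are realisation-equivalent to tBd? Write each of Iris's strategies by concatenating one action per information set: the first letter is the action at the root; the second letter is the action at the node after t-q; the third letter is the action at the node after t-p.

2

Row for tBd (columns q, p): (1,6) (3,7).
Every one of Iris's information sets is on the play path for some reply by Juno when Iris follows tBd.
Even so, tCd happens to produce the same payoff in every column — so 2 strategies share this row.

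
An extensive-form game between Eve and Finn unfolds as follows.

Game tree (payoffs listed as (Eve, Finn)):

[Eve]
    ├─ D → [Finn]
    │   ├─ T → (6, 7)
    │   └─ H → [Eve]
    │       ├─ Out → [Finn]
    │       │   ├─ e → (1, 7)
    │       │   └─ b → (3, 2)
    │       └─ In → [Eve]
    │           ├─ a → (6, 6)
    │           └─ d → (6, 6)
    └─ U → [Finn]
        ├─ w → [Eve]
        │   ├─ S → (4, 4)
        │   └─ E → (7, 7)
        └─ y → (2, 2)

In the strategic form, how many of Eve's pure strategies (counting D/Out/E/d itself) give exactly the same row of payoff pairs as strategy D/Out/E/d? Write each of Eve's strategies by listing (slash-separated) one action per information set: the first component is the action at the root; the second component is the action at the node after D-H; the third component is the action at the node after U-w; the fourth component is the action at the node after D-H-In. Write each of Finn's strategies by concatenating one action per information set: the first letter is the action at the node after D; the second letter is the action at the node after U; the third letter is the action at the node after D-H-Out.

4

Row for D/Out/E/d (columns Twe, Twb, Tye, Tyb, Hwe, Hwb, Hye, Hyb): (6,7) (6,7) (6,7) (6,7) (1,7) (3,2) (1,7) (3,2).
Under D/Out/E/d, Eve's choice at the node after U-w and at the node after D-H-In can never be reached regardless of what Finn does, so varying those choices leaves every outcome unchanged.
Holding the reachable choices fixed and varying the unreachable ones freely already gives 2 × 2 = 4 equivalent strategies.
No other strategy reproduces this row, so those 4 are the full class: D/Out/S/a, D/Out/S/d, D/Out/E/a, D/Out/E/d.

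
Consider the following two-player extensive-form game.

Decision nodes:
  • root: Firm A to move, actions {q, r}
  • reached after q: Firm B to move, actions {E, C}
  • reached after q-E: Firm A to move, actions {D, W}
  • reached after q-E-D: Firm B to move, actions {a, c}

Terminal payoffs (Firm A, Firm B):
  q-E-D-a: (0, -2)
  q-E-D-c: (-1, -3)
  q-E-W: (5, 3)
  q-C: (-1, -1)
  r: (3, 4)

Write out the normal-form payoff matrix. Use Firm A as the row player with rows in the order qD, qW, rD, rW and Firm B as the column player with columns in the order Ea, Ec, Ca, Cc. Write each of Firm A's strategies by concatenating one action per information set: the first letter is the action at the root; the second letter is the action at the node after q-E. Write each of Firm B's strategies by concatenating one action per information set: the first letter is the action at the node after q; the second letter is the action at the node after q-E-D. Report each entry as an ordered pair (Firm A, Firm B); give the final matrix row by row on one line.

qD: (0,-2) (-1,-3) (-1,-1) (-1,-1) | qW: (5,3) (5,3) (-1,-1) (-1,-1) | rD: (3,4) (3,4) (3,4) (3,4) | rW: (3,4) (3,4) (3,4) (3,4)

           Ea       Ec       Ca       Cc
  qD   (0,-2)  (-1,-3)  (-1,-1)  (-1,-1)
  qW    (5,3)    (5,3)  (-1,-1)  (-1,-1)
  rD    (3,4)    (3,4)    (3,4)    (3,4)
  rW    (3,4)    (3,4)    (3,4)    (3,4)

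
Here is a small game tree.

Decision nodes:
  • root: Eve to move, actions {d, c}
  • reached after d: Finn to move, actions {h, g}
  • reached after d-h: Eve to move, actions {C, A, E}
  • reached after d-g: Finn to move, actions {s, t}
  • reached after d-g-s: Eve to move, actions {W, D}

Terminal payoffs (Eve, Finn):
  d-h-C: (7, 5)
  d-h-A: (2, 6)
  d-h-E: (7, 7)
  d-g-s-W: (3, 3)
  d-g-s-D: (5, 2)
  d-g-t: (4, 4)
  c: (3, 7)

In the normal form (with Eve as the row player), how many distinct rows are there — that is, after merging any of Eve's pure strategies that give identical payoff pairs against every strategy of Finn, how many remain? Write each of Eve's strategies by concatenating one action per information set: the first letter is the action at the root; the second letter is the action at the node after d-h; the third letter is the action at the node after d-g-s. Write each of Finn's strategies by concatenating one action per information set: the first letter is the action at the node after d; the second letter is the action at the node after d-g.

Eve has 12 pure strategies: dCW, dCD, dAW, dAD, dEW, dED, cCW, cCD, cAW, cAD, cEW, cED. Columns: hs, ht, gs, gt.
{dCW} → row (7,5) (7,5) (3,3) (4,4)
{dCD} → row (7,5) (7,5) (5,2) (4,4)
{dAW} → row (2,6) (2,6) (3,3) (4,4)
{dAD} → row (2,6) (2,6) (5,2) (4,4)
{dEW} → row (7,7) (7,7) (3,3) (4,4)
{dED} → row (7,7) (7,7) (5,2) (4,4)
{cCW, cCD, cAW, cAD, cEW, cED} → row (3,7) (3,7) (3,7) (3,7)
That's 7 distinct rows out of 12 strategies.

7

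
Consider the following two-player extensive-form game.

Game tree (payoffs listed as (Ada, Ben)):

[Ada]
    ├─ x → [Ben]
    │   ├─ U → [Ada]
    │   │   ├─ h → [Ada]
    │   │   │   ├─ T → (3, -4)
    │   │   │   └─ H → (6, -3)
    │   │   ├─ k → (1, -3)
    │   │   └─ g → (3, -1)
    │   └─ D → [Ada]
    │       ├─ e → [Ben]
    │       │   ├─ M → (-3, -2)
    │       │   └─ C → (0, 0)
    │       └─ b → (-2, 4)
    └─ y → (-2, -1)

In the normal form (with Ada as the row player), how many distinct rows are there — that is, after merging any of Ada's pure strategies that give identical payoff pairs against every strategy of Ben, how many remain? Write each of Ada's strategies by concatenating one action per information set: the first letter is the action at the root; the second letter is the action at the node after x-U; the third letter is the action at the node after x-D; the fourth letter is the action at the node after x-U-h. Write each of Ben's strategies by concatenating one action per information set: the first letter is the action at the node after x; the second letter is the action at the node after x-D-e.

Ada has 24 pure strategies: xheT, xheH, xhbT, xhbH, xkeT, xkeH, xkbT, xkbH, xgeT, xgeH, xgbT, xgbH, yheT, yheH, yhbT, yhbH, ykeT, ykeH, ykbT, ykbH, ygeT, ygeH, ygbT, ygbH. Columns: UM, UC, DM, DC.
{xheT} → row (3,-4) (3,-4) (-3,-2) (0,0)
{xheH} → row (6,-3) (6,-3) (-3,-2) (0,0)
{xhbT} → row (3,-4) (3,-4) (-2,4) (-2,4)
{xhbH} → row (6,-3) (6,-3) (-2,4) (-2,4)
{xkeT, xkeH} → row (1,-3) (1,-3) (-3,-2) (0,0)
{xkbT, xkbH} → row (1,-3) (1,-3) (-2,4) (-2,4)
{xgeT, xgeH} → row (3,-1) (3,-1) (-3,-2) (0,0)
{xgbT, xgbH} → row (3,-1) (3,-1) (-2,4) (-2,4)
{yheT, yheH, yhbT, yhbH, ykeT, ykeH, ykbT, ykbH, ygeT, ygeH, ygbT, ygbH} → row (-2,-1) (-2,-1) (-2,-1) (-2,-1)
That's 9 distinct rows out of 24 strategies.

9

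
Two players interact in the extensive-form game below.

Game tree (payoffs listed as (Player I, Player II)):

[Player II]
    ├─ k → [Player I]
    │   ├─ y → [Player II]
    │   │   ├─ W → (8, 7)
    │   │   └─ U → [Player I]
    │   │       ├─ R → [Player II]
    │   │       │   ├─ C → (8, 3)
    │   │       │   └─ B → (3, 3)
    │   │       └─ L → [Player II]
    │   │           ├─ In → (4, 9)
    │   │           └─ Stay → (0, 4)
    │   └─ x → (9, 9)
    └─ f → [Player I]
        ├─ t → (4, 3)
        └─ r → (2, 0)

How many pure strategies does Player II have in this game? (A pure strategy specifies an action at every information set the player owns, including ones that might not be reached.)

Player II owns the root with actions {k, f} — two choices.
Player II owns the node after k-y with actions {W, U} — two choices.
Player II owns the node after k-y-U-R with actions {C, B} — two choices.
Player II owns the node after k-y-U-L with actions {In, Stay} — two choices.
A pure strategy fixes one action at each information set independently, so the count is the product 2 × 2 × 2 × 2 = 16.
(For reference, Player I has 8 pure strategies, giving a 16×8 normal-form matrix.)

16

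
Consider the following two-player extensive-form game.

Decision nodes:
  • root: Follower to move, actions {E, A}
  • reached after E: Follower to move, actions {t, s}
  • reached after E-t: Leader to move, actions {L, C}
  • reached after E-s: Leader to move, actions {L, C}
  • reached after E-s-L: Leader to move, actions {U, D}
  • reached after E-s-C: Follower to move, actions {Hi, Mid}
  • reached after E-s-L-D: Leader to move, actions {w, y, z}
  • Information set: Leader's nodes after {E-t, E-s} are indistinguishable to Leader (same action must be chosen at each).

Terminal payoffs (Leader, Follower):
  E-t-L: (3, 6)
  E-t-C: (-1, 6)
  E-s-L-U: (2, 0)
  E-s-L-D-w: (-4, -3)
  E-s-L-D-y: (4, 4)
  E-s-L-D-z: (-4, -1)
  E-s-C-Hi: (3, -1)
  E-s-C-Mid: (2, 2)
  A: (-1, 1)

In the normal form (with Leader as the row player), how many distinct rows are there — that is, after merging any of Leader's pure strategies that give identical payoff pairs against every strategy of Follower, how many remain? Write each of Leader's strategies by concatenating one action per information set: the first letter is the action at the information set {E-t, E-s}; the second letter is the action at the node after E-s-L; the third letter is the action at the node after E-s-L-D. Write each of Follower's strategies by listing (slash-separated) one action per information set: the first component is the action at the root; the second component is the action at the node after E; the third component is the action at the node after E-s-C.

5

Leader has 12 pure strategies: LUw, LUy, LUz, LDw, LDy, LDz, CUw, CUy, CUz, CDw, CDy, CDz. Columns: E/t/Hi, E/t/Mid, E/s/Hi, E/s/Mid, A/t/Hi, A/t/Mid, A/s/Hi, A/s/Mid.
{LUw, LUy, LUz} → row (3,6) (3,6) (2,0) (2,0) (-1,1) (-1,1) (-1,1) (-1,1)
{LDw} → row (3,6) (3,6) (-4,-3) (-4,-3) (-1,1) (-1,1) (-1,1) (-1,1)
{LDy} → row (3,6) (3,6) (4,4) (4,4) (-1,1) (-1,1) (-1,1) (-1,1)
{LDz} → row (3,6) (3,6) (-4,-1) (-4,-1) (-1,1) (-1,1) (-1,1) (-1,1)
{CUw, CUy, CUz, CDw, CDy, CDz} → row (-1,6) (-1,6) (3,-1) (2,2) (-1,1) (-1,1) (-1,1) (-1,1)
That's 5 distinct rows out of 12 strategies.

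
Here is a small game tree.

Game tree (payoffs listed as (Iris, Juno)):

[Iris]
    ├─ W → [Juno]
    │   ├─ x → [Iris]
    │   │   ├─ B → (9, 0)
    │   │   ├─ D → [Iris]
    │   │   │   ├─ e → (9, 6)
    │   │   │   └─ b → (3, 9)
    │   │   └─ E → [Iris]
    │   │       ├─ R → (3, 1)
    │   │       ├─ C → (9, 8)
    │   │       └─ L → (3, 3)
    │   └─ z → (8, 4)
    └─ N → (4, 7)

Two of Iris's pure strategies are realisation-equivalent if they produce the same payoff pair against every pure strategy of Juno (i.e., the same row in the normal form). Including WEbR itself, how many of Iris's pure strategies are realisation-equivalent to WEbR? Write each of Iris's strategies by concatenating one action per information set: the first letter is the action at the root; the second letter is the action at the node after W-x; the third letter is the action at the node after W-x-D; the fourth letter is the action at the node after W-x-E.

Row for WEbR (columns x, z): (3,1) (8,4).
Under WEbR, Iris's choice at the node after W-x-D can never be reached regardless of what Juno does, so varying those choices leaves every outcome unchanged.
Holding the reachable choices fixed and varying the unreachable one freely already gives 2 equivalent strategies.
No other strategy reproduces this row, so those 2 are the full class: WEeR, WEbR.

2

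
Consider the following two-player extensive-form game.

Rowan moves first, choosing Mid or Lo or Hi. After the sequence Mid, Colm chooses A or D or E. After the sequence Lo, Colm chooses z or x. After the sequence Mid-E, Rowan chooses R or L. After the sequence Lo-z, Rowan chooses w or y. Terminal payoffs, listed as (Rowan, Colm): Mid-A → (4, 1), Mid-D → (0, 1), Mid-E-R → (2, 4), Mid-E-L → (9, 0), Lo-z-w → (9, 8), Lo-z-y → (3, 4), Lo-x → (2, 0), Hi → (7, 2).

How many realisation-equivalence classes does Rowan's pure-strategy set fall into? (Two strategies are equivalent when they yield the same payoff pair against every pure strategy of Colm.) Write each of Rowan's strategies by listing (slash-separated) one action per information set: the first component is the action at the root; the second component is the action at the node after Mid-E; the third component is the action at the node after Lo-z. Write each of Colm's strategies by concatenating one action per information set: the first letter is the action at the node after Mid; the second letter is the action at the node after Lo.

Rowan has 12 pure strategies: Mid/R/w, Mid/R/y, Mid/L/w, Mid/L/y, Lo/R/w, Lo/R/y, Lo/L/w, Lo/L/y, Hi/R/w, Hi/R/y, Hi/L/w, Hi/L/y. Columns: Az, Ax, Dz, Dx, Ez, Ex.
{Mid/R/w, Mid/R/y} → row (4,1) (4,1) (0,1) (0,1) (2,4) (2,4)
{Mid/L/w, Mid/L/y} → row (4,1) (4,1) (0,1) (0,1) (9,0) (9,0)
{Lo/R/w, Lo/L/w} → row (9,8) (2,0) (9,8) (2,0) (9,8) (2,0)
{Lo/R/y, Lo/L/y} → row (3,4) (2,0) (3,4) (2,0) (3,4) (2,0)
{Hi/R/w, Hi/R/y, Hi/L/w, Hi/L/y} → row (7,2) (7,2) (7,2) (7,2) (7,2) (7,2)
That's 5 distinct rows out of 12 strategies.

5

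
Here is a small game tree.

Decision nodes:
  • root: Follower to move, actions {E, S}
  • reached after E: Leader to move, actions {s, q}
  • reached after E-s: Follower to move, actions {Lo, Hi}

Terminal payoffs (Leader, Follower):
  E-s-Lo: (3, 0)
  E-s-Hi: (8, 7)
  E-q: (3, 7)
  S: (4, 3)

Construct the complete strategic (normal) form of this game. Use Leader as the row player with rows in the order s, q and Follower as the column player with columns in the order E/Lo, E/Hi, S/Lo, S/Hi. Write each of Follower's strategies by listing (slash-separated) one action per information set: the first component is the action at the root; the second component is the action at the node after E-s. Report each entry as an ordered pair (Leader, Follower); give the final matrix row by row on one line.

s: (3,0) (8,7) (4,3) (4,3) | q: (3,7) (3,7) (4,3) (4,3)

         E/Lo     E/Hi     S/Lo     S/Hi
   s    (3,0)    (8,7)    (4,3)    (4,3)
   q    (3,7)    (3,7)    (4,3)    (4,3)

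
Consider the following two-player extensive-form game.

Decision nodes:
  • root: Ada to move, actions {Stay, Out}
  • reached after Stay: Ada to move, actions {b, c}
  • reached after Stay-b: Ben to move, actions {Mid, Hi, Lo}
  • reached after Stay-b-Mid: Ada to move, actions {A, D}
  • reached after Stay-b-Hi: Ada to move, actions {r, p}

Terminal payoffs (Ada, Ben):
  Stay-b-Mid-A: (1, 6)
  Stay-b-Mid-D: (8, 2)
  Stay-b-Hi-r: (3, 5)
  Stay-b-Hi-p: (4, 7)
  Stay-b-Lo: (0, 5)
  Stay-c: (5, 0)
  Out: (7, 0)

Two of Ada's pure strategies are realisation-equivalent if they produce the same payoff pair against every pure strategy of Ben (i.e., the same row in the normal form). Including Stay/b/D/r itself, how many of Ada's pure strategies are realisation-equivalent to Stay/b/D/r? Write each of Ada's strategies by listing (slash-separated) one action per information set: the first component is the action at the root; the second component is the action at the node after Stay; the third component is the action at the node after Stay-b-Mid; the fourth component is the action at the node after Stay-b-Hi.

1

Row for Stay/b/D/r (columns Mid, Hi, Lo): (8,2) (3,5) (0,5).
Every one of Ada's information sets is on the play path for some reply by Ben when Ada follows Stay/b/D/r.
Changing the action at any of them therefore changes at least one column, so only Stay/b/D/r itself gives this row.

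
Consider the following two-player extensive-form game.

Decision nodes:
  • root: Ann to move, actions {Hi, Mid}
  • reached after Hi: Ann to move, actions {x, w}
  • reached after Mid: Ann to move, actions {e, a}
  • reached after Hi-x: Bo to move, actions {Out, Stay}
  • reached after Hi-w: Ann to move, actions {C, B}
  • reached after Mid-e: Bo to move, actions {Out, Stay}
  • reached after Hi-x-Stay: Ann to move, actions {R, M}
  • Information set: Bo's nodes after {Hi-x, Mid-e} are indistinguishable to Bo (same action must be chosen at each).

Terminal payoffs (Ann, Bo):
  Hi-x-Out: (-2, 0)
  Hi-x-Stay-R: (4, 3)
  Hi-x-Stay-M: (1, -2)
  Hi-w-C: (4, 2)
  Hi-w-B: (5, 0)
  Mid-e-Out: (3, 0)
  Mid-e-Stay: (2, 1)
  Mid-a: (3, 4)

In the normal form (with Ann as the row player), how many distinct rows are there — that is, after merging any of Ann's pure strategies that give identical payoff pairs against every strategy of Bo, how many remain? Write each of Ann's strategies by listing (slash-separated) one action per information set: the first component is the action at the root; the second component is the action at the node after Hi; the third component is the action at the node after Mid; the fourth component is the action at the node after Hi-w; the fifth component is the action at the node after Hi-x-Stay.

Ann has 32 pure strategies: Hi/x/e/C/R, Hi/x/e/C/M, Hi/x/e/B/R, Hi/x/e/B/M, Hi/x/a/C/R, Hi/x/a/C/M, Hi/x/a/B/R, Hi/x/a/B/M, Hi/w/e/C/R, Hi/w/e/C/M, Hi/w/e/B/R, Hi/w/e/B/M, Hi/w/a/C/R, Hi/w/a/C/M, Hi/w/a/B/R, Hi/w/a/B/M, Mid/x/e/C/R, Mid/x/e/C/M, Mid/x/e/B/R, Mid/x/e/B/M, Mid/x/a/C/R, Mid/x/a/C/M, Mid/x/a/B/R, Mid/x/a/B/M, Mid/w/e/C/R, Mid/w/e/C/M, Mid/w/e/B/R, Mid/w/e/B/M, Mid/w/a/C/R, Mid/w/a/C/M, Mid/w/a/B/R, Mid/w/a/B/M. Columns: Out, Stay.
{Hi/x/e/C/R, Hi/x/e/B/R, Hi/x/a/C/R, Hi/x/a/B/R} → row (-2,0) (4,3)
{Hi/x/e/C/M, Hi/x/e/B/M, Hi/x/a/C/M, Hi/x/a/B/M} → row (-2,0) (1,-2)
{Hi/w/e/C/R, Hi/w/e/C/M, Hi/w/a/C/R, Hi/w/a/C/M} → row (4,2) (4,2)
{Hi/w/e/B/R, Hi/w/e/B/M, Hi/w/a/B/R, Hi/w/a/B/M} → row (5,0) (5,0)
{Mid/x/e/C/R, Mid/x/e/C/M, Mid/x/e/B/R, Mid/x/e/B/M, Mid/w/e/C/R, Mid/w/e/C/M, Mid/w/e/B/R, Mid/w/e/B/M} → row (3,0) (2,1)
{Mid/x/a/C/R, Mid/x/a/C/M, Mid/x/a/B/R, Mid/x/a/B/M, Mid/w/a/C/R, Mid/w/a/C/M, Mid/w/a/B/R, Mid/w/a/B/M} → row (3,4) (3,4)
That's 6 distinct rows out of 32 strategies.

6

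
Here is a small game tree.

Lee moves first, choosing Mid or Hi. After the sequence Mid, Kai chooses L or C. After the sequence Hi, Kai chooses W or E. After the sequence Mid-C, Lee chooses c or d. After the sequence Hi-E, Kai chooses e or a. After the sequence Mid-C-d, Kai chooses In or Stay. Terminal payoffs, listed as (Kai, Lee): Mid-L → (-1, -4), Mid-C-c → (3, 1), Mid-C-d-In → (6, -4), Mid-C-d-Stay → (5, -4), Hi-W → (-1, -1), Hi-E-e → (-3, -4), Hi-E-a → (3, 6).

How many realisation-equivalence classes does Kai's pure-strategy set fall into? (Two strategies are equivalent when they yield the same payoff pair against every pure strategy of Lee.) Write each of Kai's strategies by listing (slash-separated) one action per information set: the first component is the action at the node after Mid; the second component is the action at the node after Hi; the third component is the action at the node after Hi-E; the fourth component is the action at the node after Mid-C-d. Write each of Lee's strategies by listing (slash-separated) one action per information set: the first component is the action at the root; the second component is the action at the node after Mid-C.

9

Kai has 16 pure strategies: L/W/e/In, L/W/e/Stay, L/W/a/In, L/W/a/Stay, L/E/e/In, L/E/e/Stay, L/E/a/In, L/E/a/Stay, C/W/e/In, C/W/e/Stay, C/W/a/In, C/W/a/Stay, C/E/e/In, C/E/e/Stay, C/E/a/In, C/E/a/Stay. Columns: Mid/c, Mid/d, Hi/c, Hi/d.
{L/W/e/In, L/W/e/Stay, L/W/a/In, L/W/a/Stay} → row (-1,-4) (-1,-4) (-1,-1) (-1,-1)
{L/E/e/In, L/E/e/Stay} → row (-1,-4) (-1,-4) (-3,-4) (-3,-4)
{L/E/a/In, L/E/a/Stay} → row (-1,-4) (-1,-4) (3,6) (3,6)
{C/W/e/In, C/W/a/In} → row (3,1) (6,-4) (-1,-1) (-1,-1)
{C/W/e/Stay, C/W/a/Stay} → row (3,1) (5,-4) (-1,-1) (-1,-1)
{C/E/e/In} → row (3,1) (6,-4) (-3,-4) (-3,-4)
{C/E/e/Stay} → row (3,1) (5,-4) (-3,-4) (-3,-4)
{C/E/a/In} → row (3,1) (6,-4) (3,6) (3,6)
{C/E/a/Stay} → row (3,1) (5,-4) (3,6) (3,6)
That's 9 distinct rows out of 16 strategies.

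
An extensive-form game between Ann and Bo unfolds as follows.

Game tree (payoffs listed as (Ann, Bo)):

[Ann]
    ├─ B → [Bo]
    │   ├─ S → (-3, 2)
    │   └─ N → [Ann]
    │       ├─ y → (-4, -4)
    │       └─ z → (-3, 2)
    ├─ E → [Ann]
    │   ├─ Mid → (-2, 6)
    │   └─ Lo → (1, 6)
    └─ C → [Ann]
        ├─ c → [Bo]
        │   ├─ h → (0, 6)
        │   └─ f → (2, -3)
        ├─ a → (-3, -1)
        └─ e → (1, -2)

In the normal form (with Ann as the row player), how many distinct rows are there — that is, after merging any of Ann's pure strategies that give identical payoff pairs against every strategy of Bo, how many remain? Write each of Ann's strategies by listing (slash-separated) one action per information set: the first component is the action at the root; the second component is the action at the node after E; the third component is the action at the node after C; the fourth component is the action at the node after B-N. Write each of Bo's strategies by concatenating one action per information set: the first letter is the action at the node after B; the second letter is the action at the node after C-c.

7

Ann has 36 pure strategies: B/Mid/c/y, B/Mid/c/z, B/Mid/a/y, B/Mid/a/z, B/Mid/e/y, B/Mid/e/z, B/Lo/c/y, B/Lo/c/z, B/Lo/a/y, B/Lo/a/z, B/Lo/e/y, B/Lo/e/z, E/Mid/c/y, E/Mid/c/z, E/Mid/a/y, E/Mid/a/z, E/Mid/e/y, E/Mid/e/z, E/Lo/c/y, E/Lo/c/z, E/Lo/a/y, E/Lo/a/z, E/Lo/e/y, E/Lo/e/z, C/Mid/c/y, C/Mid/c/z, C/Mid/a/y, C/Mid/a/z, C/Mid/e/y, C/Mid/e/z, C/Lo/c/y, C/Lo/c/z, C/Lo/a/y, C/Lo/a/z, C/Lo/e/y, C/Lo/e/z. Columns: Sh, Sf, Nh, Nf.
{B/Mid/c/y, B/Mid/a/y, B/Mid/e/y, B/Lo/c/y, B/Lo/a/y, B/Lo/e/y} → row (-3,2) (-3,2) (-4,-4) (-4,-4)
{B/Mid/c/z, B/Mid/a/z, B/Mid/e/z, B/Lo/c/z, B/Lo/a/z, B/Lo/e/z} → row (-3,2) (-3,2) (-3,2) (-3,2)
{E/Mid/c/y, E/Mid/c/z, E/Mid/a/y, E/Mid/a/z, E/Mid/e/y, E/Mid/e/z} → row (-2,6) (-2,6) (-2,6) (-2,6)
{E/Lo/c/y, E/Lo/c/z, E/Lo/a/y, E/Lo/a/z, E/Lo/e/y, E/Lo/e/z} → row (1,6) (1,6) (1,6) (1,6)
{C/Mid/c/y, C/Mid/c/z, C/Lo/c/y, C/Lo/c/z} → row (0,6) (2,-3) (0,6) (2,-3)
{C/Mid/a/y, C/Mid/a/z, C/Lo/a/y, C/Lo/a/z} → row (-3,-1) (-3,-1) (-3,-1) (-3,-1)
{C/Mid/e/y, C/Mid/e/z, C/Lo/e/y, C/Lo/e/z} → row (1,-2) (1,-2) (1,-2) (1,-2)
That's 7 distinct rows out of 36 strategies.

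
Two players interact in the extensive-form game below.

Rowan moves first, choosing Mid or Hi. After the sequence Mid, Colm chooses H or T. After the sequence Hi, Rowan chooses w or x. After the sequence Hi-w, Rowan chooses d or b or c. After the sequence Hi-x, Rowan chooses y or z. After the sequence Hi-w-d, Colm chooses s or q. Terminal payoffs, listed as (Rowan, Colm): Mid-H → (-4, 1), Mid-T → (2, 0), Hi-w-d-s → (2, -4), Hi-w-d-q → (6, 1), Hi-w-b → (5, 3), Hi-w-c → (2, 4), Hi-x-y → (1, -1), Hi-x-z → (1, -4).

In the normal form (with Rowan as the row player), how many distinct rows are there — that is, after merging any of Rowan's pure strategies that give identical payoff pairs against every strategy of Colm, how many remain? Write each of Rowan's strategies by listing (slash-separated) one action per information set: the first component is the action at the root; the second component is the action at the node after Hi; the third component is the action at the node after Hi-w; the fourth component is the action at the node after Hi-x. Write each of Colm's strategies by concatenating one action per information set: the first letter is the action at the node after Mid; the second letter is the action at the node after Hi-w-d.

6

Rowan has 24 pure strategies: Mid/w/d/y, Mid/w/d/z, Mid/w/b/y, Mid/w/b/z, Mid/w/c/y, Mid/w/c/z, Mid/x/d/y, Mid/x/d/z, Mid/x/b/y, Mid/x/b/z, Mid/x/c/y, Mid/x/c/z, Hi/w/d/y, Hi/w/d/z, Hi/w/b/y, Hi/w/b/z, Hi/w/c/y, Hi/w/c/z, Hi/x/d/y, Hi/x/d/z, Hi/x/b/y, Hi/x/b/z, Hi/x/c/y, Hi/x/c/z. Columns: Hs, Hq, Ts, Tq.
{Mid/w/d/y, Mid/w/d/z, Mid/w/b/y, Mid/w/b/z, Mid/w/c/y, Mid/w/c/z, Mid/x/d/y, Mid/x/d/z, Mid/x/b/y, Mid/x/b/z, Mid/x/c/y, Mid/x/c/z} → row (-4,1) (-4,1) (2,0) (2,0)
{Hi/w/d/y, Hi/w/d/z} → row (2,-4) (6,1) (2,-4) (6,1)
{Hi/w/b/y, Hi/w/b/z} → row (5,3) (5,3) (5,3) (5,3)
{Hi/w/c/y, Hi/w/c/z} → row (2,4) (2,4) (2,4) (2,4)
{Hi/x/d/y, Hi/x/b/y, Hi/x/c/y} → row (1,-1) (1,-1) (1,-1) (1,-1)
{Hi/x/d/z, Hi/x/b/z, Hi/x/c/z} → row (1,-4) (1,-4) (1,-4) (1,-4)
That's 6 distinct rows out of 24 strategies.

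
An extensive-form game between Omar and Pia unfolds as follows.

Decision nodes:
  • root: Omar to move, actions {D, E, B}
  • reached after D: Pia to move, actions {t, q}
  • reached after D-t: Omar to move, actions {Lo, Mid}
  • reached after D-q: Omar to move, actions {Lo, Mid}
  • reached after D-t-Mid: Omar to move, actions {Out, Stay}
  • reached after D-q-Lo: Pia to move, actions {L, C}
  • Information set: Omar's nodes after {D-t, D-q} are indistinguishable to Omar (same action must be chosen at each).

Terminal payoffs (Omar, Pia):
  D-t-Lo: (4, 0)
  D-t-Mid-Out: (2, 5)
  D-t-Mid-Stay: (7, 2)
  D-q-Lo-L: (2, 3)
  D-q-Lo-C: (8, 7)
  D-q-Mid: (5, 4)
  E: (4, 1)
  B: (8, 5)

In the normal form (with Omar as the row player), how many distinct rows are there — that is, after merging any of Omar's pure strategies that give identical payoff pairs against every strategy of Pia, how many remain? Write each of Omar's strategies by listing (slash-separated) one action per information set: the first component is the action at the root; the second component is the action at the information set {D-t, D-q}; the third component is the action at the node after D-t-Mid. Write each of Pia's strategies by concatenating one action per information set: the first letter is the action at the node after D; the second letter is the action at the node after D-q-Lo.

Omar has 12 pure strategies: D/Lo/Out, D/Lo/Stay, D/Mid/Out, D/Mid/Stay, E/Lo/Out, E/Lo/Stay, E/Mid/Out, E/Mid/Stay, B/Lo/Out, B/Lo/Stay, B/Mid/Out, B/Mid/Stay. Columns: tL, tC, qL, qC.
{D/Lo/Out, D/Lo/Stay} → row (4,0) (4,0) (2,3) (8,7)
{D/Mid/Out} → row (2,5) (2,5) (5,4) (5,4)
{D/Mid/Stay} → row (7,2) (7,2) (5,4) (5,4)
{E/Lo/Out, E/Lo/Stay, E/Mid/Out, E/Mid/Stay} → row (4,1) (4,1) (4,1) (4,1)
{B/Lo/Out, B/Lo/Stay, B/Mid/Out, B/Mid/Stay} → row (8,5) (8,5) (8,5) (8,5)
That's 5 distinct rows out of 12 strategies.

5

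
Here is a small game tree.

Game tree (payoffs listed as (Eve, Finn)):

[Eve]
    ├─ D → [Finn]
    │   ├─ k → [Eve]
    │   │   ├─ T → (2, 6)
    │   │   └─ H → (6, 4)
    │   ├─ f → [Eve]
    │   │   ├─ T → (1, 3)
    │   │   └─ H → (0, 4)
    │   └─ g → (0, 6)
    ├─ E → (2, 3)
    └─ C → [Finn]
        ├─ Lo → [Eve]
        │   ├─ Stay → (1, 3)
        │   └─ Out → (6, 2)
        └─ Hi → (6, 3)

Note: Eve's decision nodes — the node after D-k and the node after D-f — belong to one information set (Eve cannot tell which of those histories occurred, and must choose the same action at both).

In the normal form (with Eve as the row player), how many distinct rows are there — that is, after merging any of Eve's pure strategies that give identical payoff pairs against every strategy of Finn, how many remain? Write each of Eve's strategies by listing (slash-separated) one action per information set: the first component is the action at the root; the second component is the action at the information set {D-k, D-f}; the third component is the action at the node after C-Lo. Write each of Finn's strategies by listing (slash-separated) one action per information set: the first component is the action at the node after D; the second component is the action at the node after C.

Eve has 12 pure strategies: D/T/Stay, D/T/Out, D/H/Stay, D/H/Out, E/T/Stay, E/T/Out, E/H/Stay, E/H/Out, C/T/Stay, C/T/Out, C/H/Stay, C/H/Out. Columns: k/Lo, k/Hi, f/Lo, f/Hi, g/Lo, g/Hi.
{D/T/Stay, D/T/Out} → row (2,6) (2,6) (1,3) (1,3) (0,6) (0,6)
{D/H/Stay, D/H/Out} → row (6,4) (6,4) (0,4) (0,4) (0,6) (0,6)
{E/T/Stay, E/T/Out, E/H/Stay, E/H/Out} → row (2,3) (2,3) (2,3) (2,3) (2,3) (2,3)
{C/T/Stay, C/H/Stay} → row (1,3) (6,3) (1,3) (6,3) (1,3) (6,3)
{C/T/Out, C/H/Out} → row (6,2) (6,3) (6,2) (6,3) (6,2) (6,3)
That's 5 distinct rows out of 12 strategies.

5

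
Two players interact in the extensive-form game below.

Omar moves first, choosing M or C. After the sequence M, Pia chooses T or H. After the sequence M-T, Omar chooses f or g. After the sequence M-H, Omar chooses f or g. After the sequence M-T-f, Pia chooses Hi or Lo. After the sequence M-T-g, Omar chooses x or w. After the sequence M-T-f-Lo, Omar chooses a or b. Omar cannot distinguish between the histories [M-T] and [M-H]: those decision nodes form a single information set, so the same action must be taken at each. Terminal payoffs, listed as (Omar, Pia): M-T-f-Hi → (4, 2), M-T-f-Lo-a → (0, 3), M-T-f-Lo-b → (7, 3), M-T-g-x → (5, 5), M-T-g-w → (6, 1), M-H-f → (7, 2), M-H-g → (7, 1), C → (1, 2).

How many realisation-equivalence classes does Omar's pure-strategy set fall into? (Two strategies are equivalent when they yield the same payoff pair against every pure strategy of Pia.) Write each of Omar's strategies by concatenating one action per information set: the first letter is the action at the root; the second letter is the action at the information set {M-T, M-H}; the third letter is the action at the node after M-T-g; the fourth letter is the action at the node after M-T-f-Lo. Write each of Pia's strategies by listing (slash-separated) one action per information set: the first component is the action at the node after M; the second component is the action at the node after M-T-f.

5

Omar has 16 pure strategies: Mfxa, Mfxb, Mfwa, Mfwb, Mgxa, Mgxb, Mgwa, Mgwb, Cfxa, Cfxb, Cfwa, Cfwb, Cgxa, Cgxb, Cgwa, Cgwb. Columns: T/Hi, T/Lo, H/Hi, H/Lo.
{Mfxa, Mfwa} → row (4,2) (0,3) (7,2) (7,2)
{Mfxb, Mfwb} → row (4,2) (7,3) (7,2) (7,2)
{Mgxa, Mgxb} → row (5,5) (5,5) (7,1) (7,1)
{Mgwa, Mgwb} → row (6,1) (6,1) (7,1) (7,1)
{Cfxa, Cfxb, Cfwa, Cfwb, Cgxa, Cgxb, Cgwa, Cgwb} → row (1,2) (1,2) (1,2) (1,2)
That's 5 distinct rows out of 16 strategies.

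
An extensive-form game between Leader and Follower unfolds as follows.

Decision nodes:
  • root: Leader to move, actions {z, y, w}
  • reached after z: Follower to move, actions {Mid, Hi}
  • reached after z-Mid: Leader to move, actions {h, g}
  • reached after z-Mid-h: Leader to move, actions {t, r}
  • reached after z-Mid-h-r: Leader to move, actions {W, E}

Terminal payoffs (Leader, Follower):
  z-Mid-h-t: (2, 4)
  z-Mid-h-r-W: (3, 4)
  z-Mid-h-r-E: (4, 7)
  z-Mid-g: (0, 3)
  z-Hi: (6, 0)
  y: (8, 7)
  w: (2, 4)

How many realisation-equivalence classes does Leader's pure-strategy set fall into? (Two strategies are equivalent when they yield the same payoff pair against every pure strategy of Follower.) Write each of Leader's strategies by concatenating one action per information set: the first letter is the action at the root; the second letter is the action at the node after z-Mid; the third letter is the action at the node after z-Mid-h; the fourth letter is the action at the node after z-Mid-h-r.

Leader has 24 pure strategies: zhtW, zhtE, zhrW, zhrE, zgtW, zgtE, zgrW, zgrE, yhtW, yhtE, yhrW, yhrE, ygtW, ygtE, ygrW, ygrE, whtW, whtE, whrW, whrE, wgtW, wgtE, wgrW, wgrE. Columns: Mid, Hi.
{zhtW, zhtE} → row (2,4) (6,0)
{zhrW} → row (3,4) (6,0)
{zhrE} → row (4,7) (6,0)
{zgtW, zgtE, zgrW, zgrE} → row (0,3) (6,0)
{yhtW, yhtE, yhrW, yhrE, ygtW, ygtE, ygrW, ygrE} → row (8,7) (8,7)
{whtW, whtE, whrW, whrE, wgtW, wgtE, wgrW, wgrE} → row (2,4) (2,4)
That's 6 distinct rows out of 24 strategies.

6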